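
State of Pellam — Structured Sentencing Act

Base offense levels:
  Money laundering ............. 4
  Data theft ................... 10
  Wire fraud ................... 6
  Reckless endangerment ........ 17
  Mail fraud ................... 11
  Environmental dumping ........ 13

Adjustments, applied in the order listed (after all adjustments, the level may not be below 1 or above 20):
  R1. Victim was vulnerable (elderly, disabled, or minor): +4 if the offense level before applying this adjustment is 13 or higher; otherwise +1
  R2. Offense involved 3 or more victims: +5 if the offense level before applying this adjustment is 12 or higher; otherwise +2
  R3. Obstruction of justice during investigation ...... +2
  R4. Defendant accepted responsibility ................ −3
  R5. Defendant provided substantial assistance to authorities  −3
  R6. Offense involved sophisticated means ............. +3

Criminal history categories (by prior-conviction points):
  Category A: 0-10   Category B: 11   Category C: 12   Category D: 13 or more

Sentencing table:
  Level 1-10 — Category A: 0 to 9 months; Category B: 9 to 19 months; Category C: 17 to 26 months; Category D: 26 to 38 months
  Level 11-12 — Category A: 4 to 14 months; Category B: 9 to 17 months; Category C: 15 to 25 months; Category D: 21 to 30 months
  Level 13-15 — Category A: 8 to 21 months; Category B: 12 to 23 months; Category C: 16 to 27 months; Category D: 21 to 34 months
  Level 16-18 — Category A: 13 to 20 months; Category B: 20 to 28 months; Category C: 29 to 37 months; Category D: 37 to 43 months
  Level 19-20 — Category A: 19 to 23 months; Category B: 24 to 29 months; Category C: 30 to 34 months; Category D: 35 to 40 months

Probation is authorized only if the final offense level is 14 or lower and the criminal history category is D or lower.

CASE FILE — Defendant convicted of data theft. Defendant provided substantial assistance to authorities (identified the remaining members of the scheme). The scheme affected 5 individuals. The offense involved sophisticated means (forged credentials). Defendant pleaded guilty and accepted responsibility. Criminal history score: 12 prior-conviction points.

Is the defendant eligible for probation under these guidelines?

Base offense level for data theft: 10.
R2 applies (level before this adjustment is 10 < 12, so +2): 10 + 2 = 12.
R3 does not apply.
R4 applies: 12 − 3 = 9.
R5 applies: 9 − 3 = 6.
R6 applies: 6 + 3 = 9.
Final offense level: 9.
Criminal history: 12 prior points → Category C (12).
Level 9 falls in the 1-10 band.
Grid: Level 1-10 × Category C = 17-26 months.
Probation check: level 9 ≤ 14 and category C ≤ D → eligible.

Yes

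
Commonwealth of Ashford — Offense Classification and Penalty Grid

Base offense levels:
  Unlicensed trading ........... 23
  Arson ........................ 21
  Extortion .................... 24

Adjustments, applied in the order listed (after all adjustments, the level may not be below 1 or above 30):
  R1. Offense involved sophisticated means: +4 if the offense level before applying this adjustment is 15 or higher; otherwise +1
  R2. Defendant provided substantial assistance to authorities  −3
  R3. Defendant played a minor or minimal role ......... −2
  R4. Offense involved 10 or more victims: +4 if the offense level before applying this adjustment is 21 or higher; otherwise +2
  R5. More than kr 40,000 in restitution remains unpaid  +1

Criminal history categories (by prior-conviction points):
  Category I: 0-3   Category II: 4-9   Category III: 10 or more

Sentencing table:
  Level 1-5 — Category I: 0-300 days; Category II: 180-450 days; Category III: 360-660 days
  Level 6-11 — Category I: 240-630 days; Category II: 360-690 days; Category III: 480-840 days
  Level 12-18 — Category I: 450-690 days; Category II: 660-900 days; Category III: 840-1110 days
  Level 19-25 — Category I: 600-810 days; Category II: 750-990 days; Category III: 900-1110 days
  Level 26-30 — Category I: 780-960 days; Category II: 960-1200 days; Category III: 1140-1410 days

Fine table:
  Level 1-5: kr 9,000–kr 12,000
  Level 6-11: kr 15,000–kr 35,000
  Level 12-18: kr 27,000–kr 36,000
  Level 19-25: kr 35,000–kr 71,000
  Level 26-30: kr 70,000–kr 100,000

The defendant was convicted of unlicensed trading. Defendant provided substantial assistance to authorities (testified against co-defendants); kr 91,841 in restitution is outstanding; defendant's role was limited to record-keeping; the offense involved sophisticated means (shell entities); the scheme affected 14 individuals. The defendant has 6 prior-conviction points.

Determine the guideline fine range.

kr 70,000–kr 100,000

Base offense level for unlicensed trading: 23.
R1 applies (level before this adjustment is 23 ≥ 15, so +4): 23 + 4 = 27.
R2 applies: 27 − 3 = 24.
R3 applies: 24 − 2 = 22.
R4 applies (level before this adjustment is 22 ≥ 21, so +4): 22 + 4 = 26.
R5 applies: 26 + 1 = 27.
Final offense level: 27.
Level 27 falls in the 26-30 band.
Fine table: Level 26-30 → kr 70,000–kr 100,000.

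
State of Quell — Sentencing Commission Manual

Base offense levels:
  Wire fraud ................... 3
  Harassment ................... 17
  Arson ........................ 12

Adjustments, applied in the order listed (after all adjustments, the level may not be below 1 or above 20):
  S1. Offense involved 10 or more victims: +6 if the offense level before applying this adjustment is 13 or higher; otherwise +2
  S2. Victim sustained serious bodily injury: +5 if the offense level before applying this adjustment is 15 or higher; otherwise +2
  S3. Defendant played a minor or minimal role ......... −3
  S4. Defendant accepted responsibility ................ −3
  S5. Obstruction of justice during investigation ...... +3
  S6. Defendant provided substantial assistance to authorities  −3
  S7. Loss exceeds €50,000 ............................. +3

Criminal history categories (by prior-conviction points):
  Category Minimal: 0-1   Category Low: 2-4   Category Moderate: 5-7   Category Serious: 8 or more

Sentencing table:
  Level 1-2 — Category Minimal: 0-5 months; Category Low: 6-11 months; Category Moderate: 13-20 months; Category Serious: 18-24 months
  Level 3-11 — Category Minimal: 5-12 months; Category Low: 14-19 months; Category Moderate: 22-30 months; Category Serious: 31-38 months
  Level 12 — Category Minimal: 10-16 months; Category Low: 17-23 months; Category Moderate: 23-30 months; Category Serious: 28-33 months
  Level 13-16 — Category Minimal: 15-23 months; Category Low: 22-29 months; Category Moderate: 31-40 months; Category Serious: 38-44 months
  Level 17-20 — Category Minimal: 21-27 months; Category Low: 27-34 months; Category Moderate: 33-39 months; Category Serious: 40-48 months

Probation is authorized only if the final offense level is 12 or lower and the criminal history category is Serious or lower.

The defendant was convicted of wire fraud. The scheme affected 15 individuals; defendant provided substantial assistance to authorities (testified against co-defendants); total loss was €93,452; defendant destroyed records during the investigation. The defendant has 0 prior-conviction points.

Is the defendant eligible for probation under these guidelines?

Yes

Base offense level for wire fraud: 3.
S1 applies (level before this adjustment is 3 < 13, so +2): 3 + 2 = 5.
S3 does not apply.
S4 does not apply.
S5 applies: 5 + 3 = 8.
S6 applies: 8 − 3 = 5.
S7 applies: 5 + 3 = 8.
Final offense level: 8.
Criminal history: 0 prior points → Category Minimal (0-1).
Level 8 falls in the 3-11 band.
Grid: Level 3-11 × Category Minimal = 5-12 months.
Probation check: level 8 ≤ 12 and category Minimal ≤ Serious → eligible.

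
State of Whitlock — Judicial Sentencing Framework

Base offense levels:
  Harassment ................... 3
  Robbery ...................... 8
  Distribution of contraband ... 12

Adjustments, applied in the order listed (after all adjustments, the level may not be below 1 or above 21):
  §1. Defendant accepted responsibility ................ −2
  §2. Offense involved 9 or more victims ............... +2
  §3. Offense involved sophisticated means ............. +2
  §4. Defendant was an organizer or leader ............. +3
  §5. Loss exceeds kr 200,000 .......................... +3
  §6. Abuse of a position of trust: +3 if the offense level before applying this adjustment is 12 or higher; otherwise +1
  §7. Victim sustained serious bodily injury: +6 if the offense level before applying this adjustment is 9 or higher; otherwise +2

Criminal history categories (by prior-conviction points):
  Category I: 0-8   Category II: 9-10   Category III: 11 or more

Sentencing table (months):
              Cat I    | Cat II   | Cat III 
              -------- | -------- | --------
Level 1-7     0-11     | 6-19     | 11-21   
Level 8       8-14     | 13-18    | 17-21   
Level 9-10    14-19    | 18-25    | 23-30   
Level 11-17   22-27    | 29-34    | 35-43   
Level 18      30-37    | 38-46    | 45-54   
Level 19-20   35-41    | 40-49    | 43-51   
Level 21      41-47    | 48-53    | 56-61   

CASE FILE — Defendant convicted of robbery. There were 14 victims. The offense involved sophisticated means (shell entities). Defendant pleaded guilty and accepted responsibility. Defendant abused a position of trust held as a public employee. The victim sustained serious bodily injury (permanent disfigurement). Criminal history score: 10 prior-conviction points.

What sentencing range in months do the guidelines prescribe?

29-34 months

Base offense level for robbery: 8.
§1 applies: 8 − 2 = 6.
§2 applies: 6 + 2 = 8.
§3 applies: 8 + 2 = 10.
§5 does not apply.
§6 applies (level before this adjustment is 10 < 12, so +1): 10 + 1 = 11.
§7 applies (level before this adjustment is 11 ≥ 9, so +6): 11 + 6 = 17.
Final offense level: 17.
Criminal history: 10 prior points → Category II (9-10).
Level 17 falls in the 11-17 band.
Grid: Level 11-17 × Category II = 29-34 months.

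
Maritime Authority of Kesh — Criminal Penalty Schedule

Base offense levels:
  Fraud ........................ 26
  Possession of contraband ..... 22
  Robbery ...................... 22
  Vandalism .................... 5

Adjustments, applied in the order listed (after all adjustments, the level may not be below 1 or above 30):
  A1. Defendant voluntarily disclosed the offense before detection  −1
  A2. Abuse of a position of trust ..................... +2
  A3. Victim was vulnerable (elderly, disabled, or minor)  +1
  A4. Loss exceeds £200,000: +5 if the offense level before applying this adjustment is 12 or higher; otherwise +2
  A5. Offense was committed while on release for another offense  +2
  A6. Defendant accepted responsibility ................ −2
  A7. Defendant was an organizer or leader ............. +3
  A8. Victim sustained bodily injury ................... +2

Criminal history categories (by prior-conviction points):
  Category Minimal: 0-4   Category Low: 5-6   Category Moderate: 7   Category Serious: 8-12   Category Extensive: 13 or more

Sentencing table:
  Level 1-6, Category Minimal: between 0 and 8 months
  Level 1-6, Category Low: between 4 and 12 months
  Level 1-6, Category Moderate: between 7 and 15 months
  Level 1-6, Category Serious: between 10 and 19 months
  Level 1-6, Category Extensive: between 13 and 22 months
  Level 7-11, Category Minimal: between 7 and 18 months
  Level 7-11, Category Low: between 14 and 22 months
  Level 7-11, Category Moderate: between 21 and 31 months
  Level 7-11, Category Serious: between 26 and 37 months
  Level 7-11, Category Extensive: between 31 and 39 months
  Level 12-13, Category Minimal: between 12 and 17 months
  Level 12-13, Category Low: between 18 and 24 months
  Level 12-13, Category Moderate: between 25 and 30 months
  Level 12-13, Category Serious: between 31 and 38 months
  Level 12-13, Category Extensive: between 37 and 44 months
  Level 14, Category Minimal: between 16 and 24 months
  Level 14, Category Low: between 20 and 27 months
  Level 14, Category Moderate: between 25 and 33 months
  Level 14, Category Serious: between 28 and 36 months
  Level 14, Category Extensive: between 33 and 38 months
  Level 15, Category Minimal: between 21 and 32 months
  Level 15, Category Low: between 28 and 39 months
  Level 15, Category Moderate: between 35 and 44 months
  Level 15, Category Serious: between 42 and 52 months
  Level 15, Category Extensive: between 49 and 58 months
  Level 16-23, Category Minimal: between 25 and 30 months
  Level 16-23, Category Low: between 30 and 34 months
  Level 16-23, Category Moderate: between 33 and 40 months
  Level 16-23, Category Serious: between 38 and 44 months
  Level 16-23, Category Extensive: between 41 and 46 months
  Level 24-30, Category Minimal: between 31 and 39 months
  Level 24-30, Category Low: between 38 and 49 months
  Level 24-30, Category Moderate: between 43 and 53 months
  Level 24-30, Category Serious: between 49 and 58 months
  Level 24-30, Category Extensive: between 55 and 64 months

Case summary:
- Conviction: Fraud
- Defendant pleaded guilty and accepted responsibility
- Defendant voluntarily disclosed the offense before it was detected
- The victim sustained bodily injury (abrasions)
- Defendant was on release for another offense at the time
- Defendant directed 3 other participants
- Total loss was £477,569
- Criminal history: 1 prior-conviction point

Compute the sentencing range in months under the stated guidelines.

Base offense level for fraud: 26.
A1 applies: 26 − 1 = 25.
A2 does not apply.
A4 applies (level before this adjustment is 25 ≥ 12, so +5): 25 + 5 = 30.
A5 applies: 30 + 2 = 32.
A6 applies: 32 − 2 = 30.
A7 applies: 30 + 3 = 33.
A8 applies: 33 + 2 = 35.
Level 35 exceeds the maximum of 30; capped at 30.
Final offense level: 30.
Criminal history: 1 prior point → Category Minimal (0-4).
Level 30 falls in the 24-30 band.
Grid: Level 24-30 × Category Minimal = 31-39 months.

31-39 months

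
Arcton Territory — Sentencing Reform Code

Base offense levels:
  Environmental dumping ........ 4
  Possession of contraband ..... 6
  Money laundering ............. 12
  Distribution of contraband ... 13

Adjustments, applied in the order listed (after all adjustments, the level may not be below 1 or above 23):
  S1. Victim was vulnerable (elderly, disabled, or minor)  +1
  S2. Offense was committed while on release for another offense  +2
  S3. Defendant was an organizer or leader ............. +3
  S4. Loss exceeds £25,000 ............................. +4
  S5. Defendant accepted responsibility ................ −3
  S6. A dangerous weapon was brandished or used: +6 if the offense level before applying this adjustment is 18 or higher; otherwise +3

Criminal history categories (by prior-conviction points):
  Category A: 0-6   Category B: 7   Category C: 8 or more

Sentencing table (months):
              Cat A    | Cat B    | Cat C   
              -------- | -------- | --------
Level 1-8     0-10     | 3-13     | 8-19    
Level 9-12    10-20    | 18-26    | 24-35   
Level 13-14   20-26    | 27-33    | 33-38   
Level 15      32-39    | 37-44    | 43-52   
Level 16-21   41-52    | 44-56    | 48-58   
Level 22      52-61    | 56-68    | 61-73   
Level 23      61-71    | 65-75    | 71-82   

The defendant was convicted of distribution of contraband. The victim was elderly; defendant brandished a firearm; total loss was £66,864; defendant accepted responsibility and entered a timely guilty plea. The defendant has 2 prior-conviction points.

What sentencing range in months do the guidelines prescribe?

Base offense level for distribution of contraband: 13.
S1 applies: 13 + 1 = 14.
S2 does not apply.
S3 does not apply.
S4 applies: 14 + 4 = 18.
S5 applies: 18 − 3 = 15.
S6 applies (level before this adjustment is 15 < 18, so +3): 15 + 3 = 18.
Final offense level: 18.
Criminal history: 2 prior points → Category A (0-6).
Level 18 falls in the 16-21 band.
Grid: Level 16-21 × Category A = 41-52 months.

41-52 months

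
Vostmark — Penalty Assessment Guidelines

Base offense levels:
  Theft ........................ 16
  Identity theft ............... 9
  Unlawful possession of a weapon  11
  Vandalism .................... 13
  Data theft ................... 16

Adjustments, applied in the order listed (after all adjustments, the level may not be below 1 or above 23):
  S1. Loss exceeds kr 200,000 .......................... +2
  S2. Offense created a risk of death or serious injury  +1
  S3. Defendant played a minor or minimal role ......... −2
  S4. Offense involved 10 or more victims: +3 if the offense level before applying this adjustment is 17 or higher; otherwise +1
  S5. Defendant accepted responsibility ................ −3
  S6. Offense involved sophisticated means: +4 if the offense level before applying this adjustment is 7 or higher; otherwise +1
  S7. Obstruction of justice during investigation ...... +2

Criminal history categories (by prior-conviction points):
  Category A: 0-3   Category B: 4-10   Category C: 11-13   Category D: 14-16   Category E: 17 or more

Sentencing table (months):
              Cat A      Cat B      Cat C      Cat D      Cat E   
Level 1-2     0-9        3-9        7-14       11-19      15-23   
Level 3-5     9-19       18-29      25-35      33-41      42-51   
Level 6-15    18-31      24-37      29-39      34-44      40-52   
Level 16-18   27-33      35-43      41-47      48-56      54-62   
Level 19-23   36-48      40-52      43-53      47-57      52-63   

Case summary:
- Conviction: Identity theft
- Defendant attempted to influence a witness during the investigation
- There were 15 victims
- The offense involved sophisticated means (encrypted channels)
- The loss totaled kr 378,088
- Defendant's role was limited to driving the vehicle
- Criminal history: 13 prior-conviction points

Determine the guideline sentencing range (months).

Base offense level for identity theft: 9.
S1 applies: 9 + 2 = 11.
S3 applies: 11 − 2 = 9.
S4 applies (level before this adjustment is 9 < 17, so +1): 9 + 1 = 10.
S6 applies (level before this adjustment is 10 ≥ 7, so +4): 10 + 4 = 14.
S7 applies: 14 + 2 = 16.
Final offense level: 16.
Criminal history: 13 prior points → Category C (11-13).
Level 16 falls in the 16-18 band.
Grid: Level 16-18 × Category C = 41-47 months.

41-47 months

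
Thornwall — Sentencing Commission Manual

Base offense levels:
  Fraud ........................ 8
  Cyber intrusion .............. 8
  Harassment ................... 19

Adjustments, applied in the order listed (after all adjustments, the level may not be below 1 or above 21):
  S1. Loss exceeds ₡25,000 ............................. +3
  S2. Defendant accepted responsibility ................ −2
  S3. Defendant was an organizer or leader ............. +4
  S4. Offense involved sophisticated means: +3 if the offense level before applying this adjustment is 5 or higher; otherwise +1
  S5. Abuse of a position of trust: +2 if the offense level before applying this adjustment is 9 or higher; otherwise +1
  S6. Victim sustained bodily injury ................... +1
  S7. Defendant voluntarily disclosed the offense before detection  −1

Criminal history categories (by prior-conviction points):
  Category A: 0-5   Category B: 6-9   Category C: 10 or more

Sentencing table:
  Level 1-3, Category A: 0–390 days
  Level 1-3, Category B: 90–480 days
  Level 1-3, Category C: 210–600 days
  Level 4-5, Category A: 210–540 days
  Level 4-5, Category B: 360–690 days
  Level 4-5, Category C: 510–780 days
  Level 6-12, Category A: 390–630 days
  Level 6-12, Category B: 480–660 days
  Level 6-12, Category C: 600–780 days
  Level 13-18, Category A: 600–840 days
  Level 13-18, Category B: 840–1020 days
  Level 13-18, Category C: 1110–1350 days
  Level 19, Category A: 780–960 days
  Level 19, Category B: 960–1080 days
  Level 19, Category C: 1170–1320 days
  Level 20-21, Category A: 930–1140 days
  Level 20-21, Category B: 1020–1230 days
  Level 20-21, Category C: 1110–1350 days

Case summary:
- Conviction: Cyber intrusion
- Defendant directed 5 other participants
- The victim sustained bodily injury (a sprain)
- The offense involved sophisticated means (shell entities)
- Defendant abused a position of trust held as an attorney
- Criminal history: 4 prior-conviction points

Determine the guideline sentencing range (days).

600-840 days

Base offense level for cyber intrusion: 8.
S1 does not apply.
S2 does not apply.
S3 applies: 8 + 4 = 12.
S4 applies (level before this adjustment is 12 ≥ 5, so +3): 12 + 3 = 15.
S5 applies (level before this adjustment is 15 ≥ 9, so +2): 15 + 2 = 17.
S6 applies: 17 + 1 = 18.
S7 does not apply.
Final offense level: 18.
Criminal history: 4 prior points → Category A (0-5).
Level 18 falls in the 13-18 band.
Grid: Level 13-18 × Category A = 600-840 days.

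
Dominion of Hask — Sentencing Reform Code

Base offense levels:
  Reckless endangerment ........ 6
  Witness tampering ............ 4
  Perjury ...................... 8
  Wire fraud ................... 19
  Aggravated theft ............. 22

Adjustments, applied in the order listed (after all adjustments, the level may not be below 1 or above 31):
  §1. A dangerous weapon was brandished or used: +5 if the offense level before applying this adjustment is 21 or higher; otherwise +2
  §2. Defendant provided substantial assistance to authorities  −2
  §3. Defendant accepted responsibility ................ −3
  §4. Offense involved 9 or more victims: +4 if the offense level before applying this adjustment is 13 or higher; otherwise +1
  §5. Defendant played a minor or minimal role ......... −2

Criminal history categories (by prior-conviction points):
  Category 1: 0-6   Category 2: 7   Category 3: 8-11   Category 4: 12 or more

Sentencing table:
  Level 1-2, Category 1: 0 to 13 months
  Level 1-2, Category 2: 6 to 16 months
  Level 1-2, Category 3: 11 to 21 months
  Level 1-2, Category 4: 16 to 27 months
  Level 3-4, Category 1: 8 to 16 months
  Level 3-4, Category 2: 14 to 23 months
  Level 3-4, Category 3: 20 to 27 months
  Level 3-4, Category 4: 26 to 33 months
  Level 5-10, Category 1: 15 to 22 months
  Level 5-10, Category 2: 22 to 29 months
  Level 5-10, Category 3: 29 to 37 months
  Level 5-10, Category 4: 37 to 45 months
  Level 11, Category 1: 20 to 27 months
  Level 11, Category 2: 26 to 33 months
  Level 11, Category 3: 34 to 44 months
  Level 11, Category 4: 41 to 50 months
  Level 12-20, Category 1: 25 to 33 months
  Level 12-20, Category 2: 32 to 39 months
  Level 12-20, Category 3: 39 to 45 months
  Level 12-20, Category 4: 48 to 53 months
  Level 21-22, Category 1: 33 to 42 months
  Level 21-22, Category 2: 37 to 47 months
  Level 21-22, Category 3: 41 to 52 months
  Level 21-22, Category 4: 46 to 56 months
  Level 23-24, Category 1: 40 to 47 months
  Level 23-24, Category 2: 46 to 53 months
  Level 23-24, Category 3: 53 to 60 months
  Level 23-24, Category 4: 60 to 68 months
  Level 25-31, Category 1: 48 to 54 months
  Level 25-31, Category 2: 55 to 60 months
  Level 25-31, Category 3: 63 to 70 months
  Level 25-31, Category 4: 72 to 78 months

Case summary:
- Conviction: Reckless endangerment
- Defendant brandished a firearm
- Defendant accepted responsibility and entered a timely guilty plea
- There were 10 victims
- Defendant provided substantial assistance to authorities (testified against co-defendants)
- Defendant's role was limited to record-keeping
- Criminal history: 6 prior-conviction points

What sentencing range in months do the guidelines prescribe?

0-13 months

Base offense level for reckless endangerment: 6.
§1 applies (level before this adjustment is 6 < 21, so +2): 6 + 2 = 8.
§2 applies: 8 − 2 = 6.
§3 applies: 6 − 3 = 3.
§4 applies (level before this adjustment is 3 < 13, so +1): 3 + 1 = 4.
§5 applies: 4 − 2 = 2.
Final offense level: 2.
Criminal history: 6 prior points → Category 1 (0-6).
Level 2 falls in the 1-2 band.
Grid: Level 1-2 × Category 1 = 0-13 months.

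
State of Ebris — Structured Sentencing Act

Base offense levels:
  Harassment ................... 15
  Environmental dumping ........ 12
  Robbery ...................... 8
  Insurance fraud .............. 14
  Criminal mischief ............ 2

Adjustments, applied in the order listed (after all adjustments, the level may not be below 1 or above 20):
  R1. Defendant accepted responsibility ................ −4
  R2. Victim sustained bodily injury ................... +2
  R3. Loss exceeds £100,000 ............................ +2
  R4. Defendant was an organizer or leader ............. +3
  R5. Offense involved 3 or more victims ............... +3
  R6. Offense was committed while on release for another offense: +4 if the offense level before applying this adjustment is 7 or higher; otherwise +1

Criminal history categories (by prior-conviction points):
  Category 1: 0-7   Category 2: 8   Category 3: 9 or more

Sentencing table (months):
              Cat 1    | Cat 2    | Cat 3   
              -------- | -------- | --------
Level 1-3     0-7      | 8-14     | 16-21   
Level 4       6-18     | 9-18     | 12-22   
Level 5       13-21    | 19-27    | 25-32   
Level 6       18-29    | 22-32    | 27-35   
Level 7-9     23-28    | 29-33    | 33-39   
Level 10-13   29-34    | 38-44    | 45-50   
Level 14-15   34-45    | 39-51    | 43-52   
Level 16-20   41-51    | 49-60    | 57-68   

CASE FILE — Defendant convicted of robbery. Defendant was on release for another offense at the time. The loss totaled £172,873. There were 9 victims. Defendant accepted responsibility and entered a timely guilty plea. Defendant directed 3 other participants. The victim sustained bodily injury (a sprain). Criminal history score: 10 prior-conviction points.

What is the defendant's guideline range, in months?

57-68 months

Base offense level for robbery: 8.
R1 applies: 8 − 4 = 4.
R2 applies: 4 + 2 = 6.
R3 applies: 6 + 2 = 8.
R4 applies: 8 + 3 = 11.
R5 applies: 11 + 3 = 14.
R6 applies (level before this adjustment is 14 ≥ 7, so +4): 14 + 4 = 18.
Final offense level: 18.
Criminal history: 10 prior points → Category 3 (9+).
Level 18 falls in the 16-20 band.
Grid: Level 16-20 × Category 3 = 57-68 months.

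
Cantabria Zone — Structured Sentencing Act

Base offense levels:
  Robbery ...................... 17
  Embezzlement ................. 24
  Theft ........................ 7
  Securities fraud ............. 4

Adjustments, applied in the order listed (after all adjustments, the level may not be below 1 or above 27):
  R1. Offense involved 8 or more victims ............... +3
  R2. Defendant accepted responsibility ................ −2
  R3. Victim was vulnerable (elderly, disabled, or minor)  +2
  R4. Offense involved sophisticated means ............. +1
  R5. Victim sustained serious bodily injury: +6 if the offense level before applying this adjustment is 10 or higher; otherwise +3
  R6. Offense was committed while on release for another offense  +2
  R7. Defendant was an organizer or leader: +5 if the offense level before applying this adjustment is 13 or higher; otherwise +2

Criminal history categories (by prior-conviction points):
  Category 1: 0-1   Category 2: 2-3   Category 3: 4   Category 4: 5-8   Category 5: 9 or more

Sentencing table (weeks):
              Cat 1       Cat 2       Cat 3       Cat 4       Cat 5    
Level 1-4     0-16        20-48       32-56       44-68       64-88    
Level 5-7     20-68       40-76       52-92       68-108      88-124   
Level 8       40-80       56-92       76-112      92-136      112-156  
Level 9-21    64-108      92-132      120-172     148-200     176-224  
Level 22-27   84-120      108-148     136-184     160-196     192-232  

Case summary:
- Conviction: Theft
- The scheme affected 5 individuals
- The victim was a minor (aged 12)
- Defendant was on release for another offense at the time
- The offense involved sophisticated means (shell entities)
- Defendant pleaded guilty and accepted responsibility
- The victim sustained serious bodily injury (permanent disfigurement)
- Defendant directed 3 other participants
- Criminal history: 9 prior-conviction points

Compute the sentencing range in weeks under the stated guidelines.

176-224 weeks

Base offense level for theft: 7.
R1 does not apply.
R2 applies: 7 − 2 = 5.
R3 applies: 5 + 2 = 7.
R4 applies: 7 + 1 = 8.
R5 applies (level before this adjustment is 8 < 10, so +3): 8 + 3 = 11.
R6 applies: 11 + 2 = 13.
R7 applies (level before this adjustment is 13 ≥ 13, so +5): 13 + 5 = 18.
Final offense level: 18.
Criminal history: 9 prior points → Category 5 (9+).
Level 18 falls in the 9-21 band.
Grid: Level 9-21 × Category 5 = 176-224 weeks.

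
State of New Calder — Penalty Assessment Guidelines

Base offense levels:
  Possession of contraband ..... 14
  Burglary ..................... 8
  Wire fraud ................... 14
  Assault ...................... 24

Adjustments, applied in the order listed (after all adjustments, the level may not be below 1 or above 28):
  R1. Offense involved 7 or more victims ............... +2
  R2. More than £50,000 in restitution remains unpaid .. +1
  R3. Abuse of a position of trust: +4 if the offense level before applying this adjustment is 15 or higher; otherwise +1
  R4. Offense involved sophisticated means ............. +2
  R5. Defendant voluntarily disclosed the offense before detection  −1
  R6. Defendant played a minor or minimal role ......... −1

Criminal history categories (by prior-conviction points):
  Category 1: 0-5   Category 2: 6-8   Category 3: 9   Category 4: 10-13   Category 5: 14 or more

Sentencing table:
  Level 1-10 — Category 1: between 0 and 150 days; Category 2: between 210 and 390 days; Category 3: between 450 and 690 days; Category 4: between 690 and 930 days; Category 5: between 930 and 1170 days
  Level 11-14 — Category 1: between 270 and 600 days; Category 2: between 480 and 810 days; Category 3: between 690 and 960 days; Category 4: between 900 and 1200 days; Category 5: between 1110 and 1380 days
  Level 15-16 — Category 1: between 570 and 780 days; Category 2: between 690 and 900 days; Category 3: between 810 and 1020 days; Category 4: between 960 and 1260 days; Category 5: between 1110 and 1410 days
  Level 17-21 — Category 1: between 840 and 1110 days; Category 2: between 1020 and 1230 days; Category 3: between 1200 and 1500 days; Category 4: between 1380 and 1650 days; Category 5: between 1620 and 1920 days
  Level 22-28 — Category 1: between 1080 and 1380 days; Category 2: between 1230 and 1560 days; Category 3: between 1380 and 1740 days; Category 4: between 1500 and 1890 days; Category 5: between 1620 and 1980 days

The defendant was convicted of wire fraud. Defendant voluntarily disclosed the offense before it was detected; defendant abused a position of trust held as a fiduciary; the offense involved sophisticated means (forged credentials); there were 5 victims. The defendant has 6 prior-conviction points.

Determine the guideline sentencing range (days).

Base offense level for wire fraud: 14.
R1 does not apply.
R3 applies (level before this adjustment is 14 < 15, so +1): 14 + 1 = 15.
R4 applies: 15 + 2 = 17.
R5 applies: 17 − 1 = 16.
R6 does not apply.
Final offense level: 16.
Criminal history: 6 prior points → Category 2 (6-8).
Level 16 falls in the 15-16 band.
Grid: Level 15-16 × Category 2 = 690-900 days.

690-900 days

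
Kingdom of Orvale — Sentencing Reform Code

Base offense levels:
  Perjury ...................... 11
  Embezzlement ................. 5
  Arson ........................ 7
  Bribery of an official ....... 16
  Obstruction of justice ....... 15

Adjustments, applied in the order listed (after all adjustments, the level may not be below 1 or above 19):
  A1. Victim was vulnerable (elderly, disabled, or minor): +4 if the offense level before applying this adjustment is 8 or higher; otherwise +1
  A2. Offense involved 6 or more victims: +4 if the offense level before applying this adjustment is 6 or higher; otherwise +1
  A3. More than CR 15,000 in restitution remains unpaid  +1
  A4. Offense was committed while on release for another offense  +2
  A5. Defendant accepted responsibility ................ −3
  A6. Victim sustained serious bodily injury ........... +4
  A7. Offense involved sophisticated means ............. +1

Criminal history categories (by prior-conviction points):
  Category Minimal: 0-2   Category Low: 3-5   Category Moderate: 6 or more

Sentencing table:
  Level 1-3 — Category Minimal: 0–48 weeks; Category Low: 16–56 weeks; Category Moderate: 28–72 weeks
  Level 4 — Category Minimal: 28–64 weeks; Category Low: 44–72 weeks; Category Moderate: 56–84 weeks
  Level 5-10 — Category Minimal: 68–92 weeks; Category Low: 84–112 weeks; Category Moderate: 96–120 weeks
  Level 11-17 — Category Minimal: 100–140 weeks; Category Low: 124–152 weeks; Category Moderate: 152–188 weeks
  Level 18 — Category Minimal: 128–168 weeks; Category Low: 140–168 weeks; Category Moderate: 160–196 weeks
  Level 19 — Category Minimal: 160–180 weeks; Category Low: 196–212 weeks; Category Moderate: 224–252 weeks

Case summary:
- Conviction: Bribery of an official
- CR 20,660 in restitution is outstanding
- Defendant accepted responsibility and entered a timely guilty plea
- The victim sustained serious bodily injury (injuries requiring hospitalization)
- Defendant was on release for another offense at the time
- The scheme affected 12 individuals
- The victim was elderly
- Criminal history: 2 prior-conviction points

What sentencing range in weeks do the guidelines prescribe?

160-180 weeks

Base offense level for bribery of an official: 16.
A1 applies (level before this adjustment is 16 ≥ 8, so +4): 16 + 4 = 20.
A2 applies (level before this adjustment is 20 ≥ 6, so +4): 20 + 4 = 24.
A3 applies: 24 + 1 = 25.
A4 applies: 25 + 2 = 27.
A5 applies: 27 − 3 = 24.
A6 applies: 24 + 4 = 28.
Level 28 exceeds the maximum of 19; capped at 19.
Final offense level: 19.
Criminal history: 2 prior points → Category Minimal (0-2).
Level 19 falls in the 19 band.
Grid: Level 19 × Category Minimal = 160-180 weeks.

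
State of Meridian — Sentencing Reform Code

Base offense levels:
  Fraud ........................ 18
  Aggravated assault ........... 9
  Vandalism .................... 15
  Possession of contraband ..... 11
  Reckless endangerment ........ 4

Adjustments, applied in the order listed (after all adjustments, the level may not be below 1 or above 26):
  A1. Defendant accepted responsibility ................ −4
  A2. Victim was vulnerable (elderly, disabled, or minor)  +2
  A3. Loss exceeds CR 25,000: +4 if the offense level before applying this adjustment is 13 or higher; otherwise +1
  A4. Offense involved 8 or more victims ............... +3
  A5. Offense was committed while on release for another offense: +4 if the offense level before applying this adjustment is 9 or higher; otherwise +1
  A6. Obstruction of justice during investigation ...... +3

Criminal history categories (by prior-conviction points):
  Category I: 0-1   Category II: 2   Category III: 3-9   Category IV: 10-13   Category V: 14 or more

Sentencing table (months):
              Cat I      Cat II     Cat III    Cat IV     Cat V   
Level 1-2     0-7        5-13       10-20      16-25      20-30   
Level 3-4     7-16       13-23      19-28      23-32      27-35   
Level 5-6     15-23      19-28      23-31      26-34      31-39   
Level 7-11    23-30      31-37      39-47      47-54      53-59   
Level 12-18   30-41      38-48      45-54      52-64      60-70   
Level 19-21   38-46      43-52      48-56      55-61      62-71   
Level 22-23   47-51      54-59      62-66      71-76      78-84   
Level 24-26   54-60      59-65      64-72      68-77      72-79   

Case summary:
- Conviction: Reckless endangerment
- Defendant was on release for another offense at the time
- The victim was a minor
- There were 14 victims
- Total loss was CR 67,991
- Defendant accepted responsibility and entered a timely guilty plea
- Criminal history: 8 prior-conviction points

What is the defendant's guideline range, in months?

39-47 months

Base offense level for reckless endangerment: 4.
A1 applies: 4 − 4 = 0.
A2 applies: 0 + 2 = 2.
A3 applies (level before this adjustment is 2 < 13, so +1): 2 + 1 = 3.
A4 applies: 3 + 3 = 6.
A5 applies (level before this adjustment is 6 < 9, so +1): 6 + 1 = 7.
A6 does not apply.
Final offense level: 7.
Criminal history: 8 prior points → Category III (3-9).
Level 7 falls in the 7-11 band.
Grid: Level 7-11 × Category III = 39-47 months.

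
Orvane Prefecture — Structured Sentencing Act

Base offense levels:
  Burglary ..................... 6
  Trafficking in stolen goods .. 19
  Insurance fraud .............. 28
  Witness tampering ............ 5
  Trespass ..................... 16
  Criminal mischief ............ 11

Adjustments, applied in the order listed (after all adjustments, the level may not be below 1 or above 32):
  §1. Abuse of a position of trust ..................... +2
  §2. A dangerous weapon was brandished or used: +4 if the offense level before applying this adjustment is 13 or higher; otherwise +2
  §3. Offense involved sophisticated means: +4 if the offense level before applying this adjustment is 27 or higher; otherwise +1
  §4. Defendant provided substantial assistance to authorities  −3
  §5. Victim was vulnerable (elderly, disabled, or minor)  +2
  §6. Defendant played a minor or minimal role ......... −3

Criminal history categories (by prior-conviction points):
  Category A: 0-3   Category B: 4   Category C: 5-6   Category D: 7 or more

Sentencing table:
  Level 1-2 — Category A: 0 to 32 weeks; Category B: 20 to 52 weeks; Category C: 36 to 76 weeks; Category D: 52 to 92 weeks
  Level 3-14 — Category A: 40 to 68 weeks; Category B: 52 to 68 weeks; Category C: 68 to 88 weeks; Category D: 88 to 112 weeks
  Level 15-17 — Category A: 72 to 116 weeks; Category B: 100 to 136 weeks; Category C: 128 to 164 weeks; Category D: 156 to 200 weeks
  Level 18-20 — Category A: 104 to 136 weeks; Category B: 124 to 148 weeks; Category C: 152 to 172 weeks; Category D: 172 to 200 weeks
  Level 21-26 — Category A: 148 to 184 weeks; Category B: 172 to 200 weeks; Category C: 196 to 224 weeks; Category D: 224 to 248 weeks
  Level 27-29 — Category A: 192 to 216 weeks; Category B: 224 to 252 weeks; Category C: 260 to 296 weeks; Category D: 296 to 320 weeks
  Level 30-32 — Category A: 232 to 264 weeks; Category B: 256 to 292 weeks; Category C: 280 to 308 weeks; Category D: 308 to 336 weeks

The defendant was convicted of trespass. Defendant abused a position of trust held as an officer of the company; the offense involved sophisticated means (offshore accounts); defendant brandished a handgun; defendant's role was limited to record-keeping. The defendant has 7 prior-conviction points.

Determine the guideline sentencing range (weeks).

Base offense level for trespass: 16.
§1 applies: 16 + 2 = 18.
§2 applies (level before this adjustment is 18 ≥ 13, so +4): 18 + 4 = 22.
§3 applies (level before this adjustment is 22 < 27, so +1): 22 + 1 = 23.
§5 does not apply.
§6 applies: 23 − 3 = 20.
Final offense level: 20.
Criminal history: 7 prior points → Category D (7+).
Level 20 falls in the 18-20 band.
Grid: Level 18-20 × Category D = 172-200 weeks.

172-200 weeks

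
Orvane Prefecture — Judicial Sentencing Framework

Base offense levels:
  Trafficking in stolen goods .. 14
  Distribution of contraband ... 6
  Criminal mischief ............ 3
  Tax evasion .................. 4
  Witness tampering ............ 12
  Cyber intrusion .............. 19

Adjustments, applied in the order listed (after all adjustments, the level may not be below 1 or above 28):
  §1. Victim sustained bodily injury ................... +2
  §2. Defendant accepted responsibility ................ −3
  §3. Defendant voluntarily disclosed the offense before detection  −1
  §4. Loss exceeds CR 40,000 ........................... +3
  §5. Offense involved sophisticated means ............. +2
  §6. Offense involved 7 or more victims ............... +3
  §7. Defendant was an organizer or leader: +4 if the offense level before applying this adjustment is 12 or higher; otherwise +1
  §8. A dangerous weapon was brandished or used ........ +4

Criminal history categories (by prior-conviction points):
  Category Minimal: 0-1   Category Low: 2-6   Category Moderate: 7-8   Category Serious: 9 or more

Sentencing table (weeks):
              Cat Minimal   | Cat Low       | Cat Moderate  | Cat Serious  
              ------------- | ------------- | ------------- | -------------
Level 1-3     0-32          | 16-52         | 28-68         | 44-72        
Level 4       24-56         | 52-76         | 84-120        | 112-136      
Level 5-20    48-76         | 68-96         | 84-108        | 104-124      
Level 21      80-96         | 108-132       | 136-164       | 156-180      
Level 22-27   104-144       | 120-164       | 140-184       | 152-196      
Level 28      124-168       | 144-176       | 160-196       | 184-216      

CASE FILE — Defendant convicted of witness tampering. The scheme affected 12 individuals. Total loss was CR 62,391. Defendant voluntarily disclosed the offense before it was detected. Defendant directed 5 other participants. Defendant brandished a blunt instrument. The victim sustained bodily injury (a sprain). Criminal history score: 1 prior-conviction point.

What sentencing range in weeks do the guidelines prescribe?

Base offense level for witness tampering: 12.
§1 applies: 12 + 2 = 14.
§2 does not apply.
§3 applies: 14 − 1 = 13.
§4 applies: 13 + 3 = 16.
§5 does not apply.
§6 applies: 16 + 3 = 19.
§7 applies (level before this adjustment is 19 ≥ 12, so +4): 19 + 4 = 23.
§8 applies: 23 + 4 = 27.
Final offense level: 27.
Criminal history: 1 prior point → Category Minimal (0-1).
Level 27 falls in the 22-27 band.
Grid: Level 22-27 × Category Minimal = 104-144 weeks.

104-144 weeks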